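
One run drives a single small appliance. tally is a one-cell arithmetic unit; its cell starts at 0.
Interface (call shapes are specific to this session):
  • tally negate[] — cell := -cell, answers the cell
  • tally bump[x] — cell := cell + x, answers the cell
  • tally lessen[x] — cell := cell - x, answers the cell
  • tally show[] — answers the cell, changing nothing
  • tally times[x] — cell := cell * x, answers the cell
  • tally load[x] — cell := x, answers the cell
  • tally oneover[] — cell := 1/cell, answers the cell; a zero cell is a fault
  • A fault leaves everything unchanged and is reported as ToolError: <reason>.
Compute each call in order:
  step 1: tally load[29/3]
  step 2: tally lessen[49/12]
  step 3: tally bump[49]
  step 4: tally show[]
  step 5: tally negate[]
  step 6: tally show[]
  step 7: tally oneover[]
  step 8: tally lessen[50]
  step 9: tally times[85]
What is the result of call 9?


Answer: -556954/131

Derivation:
~$ tally load x: 29/3
= 29/3
~$ tally lessen x: 49/12
= 67/12
~$ tally bump x: 49
= 655/12
~$ tally show
= 655/12
~$ tally negate
= -655/12
~$ tally show
= -655/12
~$ tally oneover
= -12/655
~$ tally lessen x: 50
= -32762/655
~$ tally times x: 85
= -556954/131


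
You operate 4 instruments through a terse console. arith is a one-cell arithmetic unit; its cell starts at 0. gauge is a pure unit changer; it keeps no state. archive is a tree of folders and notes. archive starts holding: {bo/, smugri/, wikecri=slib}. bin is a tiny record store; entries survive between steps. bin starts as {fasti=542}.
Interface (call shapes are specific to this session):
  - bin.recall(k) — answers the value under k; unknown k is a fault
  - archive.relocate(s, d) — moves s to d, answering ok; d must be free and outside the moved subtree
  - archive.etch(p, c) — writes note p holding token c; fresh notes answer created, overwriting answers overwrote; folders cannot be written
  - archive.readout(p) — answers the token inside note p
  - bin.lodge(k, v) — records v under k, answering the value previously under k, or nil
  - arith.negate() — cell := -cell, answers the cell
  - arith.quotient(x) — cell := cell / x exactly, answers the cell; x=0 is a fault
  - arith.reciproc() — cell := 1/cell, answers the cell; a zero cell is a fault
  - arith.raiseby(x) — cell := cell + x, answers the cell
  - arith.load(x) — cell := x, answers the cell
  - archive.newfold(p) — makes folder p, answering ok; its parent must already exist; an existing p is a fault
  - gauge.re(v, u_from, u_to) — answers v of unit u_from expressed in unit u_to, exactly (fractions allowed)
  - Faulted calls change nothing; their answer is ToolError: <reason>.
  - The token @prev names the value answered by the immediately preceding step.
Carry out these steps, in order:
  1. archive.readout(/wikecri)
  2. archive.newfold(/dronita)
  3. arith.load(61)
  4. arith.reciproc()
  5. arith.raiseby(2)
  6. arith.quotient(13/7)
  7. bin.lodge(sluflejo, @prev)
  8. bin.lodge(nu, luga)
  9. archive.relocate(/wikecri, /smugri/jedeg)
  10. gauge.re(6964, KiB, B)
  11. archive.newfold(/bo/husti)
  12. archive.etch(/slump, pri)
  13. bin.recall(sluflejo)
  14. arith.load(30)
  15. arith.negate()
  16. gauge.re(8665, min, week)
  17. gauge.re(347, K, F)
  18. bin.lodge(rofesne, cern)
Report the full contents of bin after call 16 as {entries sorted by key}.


Answer: {fasti=542, nu=luga, sluflejo=861/793}

Derivation:
I run readout on p='/wikecri', and observe slib.
I use newfold on p='/dronita', → ok.
I try load on x='61', and see 61.
Then reciproc(), and get 1/61.
Invoking raiseby on x='2', and observe 123/61.
Then quotient on x='13/7', which returns 861/793.
Now I run lodge on k='sluflejo', v='@prev', and observe nil.
Invoking lodge on k='nu', v='luga', which returns nil.
Next I call relocate on s='/wikecri', d='/smugri/jedeg', — result: ok.
Using re on v='6964', u_from='KiB', u_to='B': 7131136.
Invoking newfold on p='/bo/husti', which returns ok.
Calling etch on p='/slump', c='pri', yielding created.
Invoking recall on k='sluflejo', → 861/793.
Invoking load on x='30': 30.
I invoke negate, — result: -30.
Then re on v='8665', u_from='min', u_to='week', and get 1733/2016.
I call re on v='347', u_from='K', u_to='F', which returns 16493/100.
Using lodge on k='rofesne', v='cern', which returns nil.


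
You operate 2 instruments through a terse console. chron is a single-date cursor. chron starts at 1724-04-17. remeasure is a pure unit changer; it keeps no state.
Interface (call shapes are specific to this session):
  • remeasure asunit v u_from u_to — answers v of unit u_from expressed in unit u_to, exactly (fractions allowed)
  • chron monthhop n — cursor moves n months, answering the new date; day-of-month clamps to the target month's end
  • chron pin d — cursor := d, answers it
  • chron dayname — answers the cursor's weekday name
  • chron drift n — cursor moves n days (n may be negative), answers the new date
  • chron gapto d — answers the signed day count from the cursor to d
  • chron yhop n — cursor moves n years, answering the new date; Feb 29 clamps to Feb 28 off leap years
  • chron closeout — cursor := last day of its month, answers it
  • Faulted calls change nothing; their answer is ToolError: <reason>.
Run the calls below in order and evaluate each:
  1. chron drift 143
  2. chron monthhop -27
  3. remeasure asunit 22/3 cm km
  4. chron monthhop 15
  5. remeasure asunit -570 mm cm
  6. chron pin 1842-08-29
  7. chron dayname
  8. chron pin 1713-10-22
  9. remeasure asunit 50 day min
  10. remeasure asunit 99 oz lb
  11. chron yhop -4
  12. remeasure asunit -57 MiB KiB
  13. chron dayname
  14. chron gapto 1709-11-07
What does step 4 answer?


Answer: 1723-09-07

Derivation:
>> chron drift(n→143)
<< 1724-09-07
>> chron monthhop(n→-27)
<< 1722-06-07
>> remeasure asunit(v→22/3, u_from→cm, u_to→km)
<< 11/150000
>> chron monthhop(n→15)
<< 1723-09-07
>> remeasure asunit(v→-570, u_from→mm, u_to→cm)
<< -57
>> chron pin(d→1842-08-29)
<< 1842-08-29
>> chron dayname()
<< Monday
>> chron pin(d→1713-10-22)
<< 1713-10-22
>> remeasure asunit(v→50, u_from→day, u_to→min)
<< 72000
>> remeasure asunit(v→99, u_from→oz, u_to→lb)
<< 99/16
>> chron yhop(n→-4)
<< 1709-10-22
>> remeasure asunit(v→-57, u_from→MiB, u_to→KiB)
<< -58368
>> chron dayname()
<< Tuesday
>> chron gapto(d→1709-11-07)
<< 16


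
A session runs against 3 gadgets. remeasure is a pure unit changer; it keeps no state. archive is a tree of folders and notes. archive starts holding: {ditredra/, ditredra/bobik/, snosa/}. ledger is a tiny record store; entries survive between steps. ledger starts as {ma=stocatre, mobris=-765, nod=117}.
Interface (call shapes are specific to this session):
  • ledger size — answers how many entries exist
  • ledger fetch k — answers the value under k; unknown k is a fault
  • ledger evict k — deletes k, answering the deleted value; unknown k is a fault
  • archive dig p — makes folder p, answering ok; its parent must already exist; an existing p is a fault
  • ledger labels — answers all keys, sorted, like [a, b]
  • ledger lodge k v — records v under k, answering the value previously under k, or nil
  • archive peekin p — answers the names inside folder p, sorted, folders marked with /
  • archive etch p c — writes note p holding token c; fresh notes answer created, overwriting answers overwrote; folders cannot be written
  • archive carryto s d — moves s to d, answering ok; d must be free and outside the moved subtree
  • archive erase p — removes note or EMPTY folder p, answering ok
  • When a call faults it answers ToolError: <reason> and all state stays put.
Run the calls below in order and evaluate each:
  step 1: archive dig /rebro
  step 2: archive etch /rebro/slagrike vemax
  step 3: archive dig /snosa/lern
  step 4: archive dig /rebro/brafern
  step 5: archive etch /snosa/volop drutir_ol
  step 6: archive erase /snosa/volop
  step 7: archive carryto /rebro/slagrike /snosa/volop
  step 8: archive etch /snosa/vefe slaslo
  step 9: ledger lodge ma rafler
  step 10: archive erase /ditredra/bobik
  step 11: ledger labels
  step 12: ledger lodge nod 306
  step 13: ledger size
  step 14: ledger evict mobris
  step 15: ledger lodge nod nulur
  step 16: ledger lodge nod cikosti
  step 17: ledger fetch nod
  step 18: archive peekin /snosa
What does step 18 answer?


Do: archive dig[p='/rebro']
See: ok
Do: archive etch[p='/rebro/slagrike'; c='vemax']
See: created
Do: archive dig[p='/snosa/lern']
See: ok
Do: archive dig[p='/rebro/brafern']
See: ok
Do: archive etch[p='/snosa/volop'; c='drutir_ol']
See: created
Do: archive erase[p='/snosa/volop']
See: ok
Do: archive carryto[s='/rebro/slagrike'; d='/snosa/volop']
See: ok
Do: archive etch[p='/snosa/vefe'; c='slaslo']
See: created
Do: ledger lodge[k='ma'; v='rafler']
See: stocatre
Do: archive erase[p='/ditredra/bobik']
See: ok
Do: ledger labels[]
See: [ma, mobris, nod]
Do: ledger lodge[k='nod'; v='306']
See: 117
Do: ledger size[]
See: 3
Do: ledger evict[k='mobris']
See: -765
Do: ledger lodge[k='nod'; v='nulur']
See: 306
Do: ledger lodge[k='nod'; v='cikosti']
See: nulur
Do: ledger fetch[k='nod']
See: cikosti
Do: archive peekin[p='/snosa']
See: [lern/, vefe, volop]

Answer: [lern/, vefe, volop]


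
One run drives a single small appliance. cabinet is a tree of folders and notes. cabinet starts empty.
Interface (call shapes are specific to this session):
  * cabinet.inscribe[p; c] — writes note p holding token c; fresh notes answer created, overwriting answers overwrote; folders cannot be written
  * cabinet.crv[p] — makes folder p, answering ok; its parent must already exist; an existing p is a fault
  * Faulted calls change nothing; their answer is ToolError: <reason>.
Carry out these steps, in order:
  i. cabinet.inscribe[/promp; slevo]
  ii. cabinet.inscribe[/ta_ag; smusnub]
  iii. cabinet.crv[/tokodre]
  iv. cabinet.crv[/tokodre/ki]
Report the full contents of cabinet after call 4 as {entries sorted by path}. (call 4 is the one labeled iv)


$ inscribe p→/promp c→slevo
[out] created
$ inscribe p→/ta_ag c→smusnub
[out] created
$ crv p→/tokodre
[out] ok
$ crv p→/tokodre/ki
[out] ok

Answer: {promp=slevo, ta_ag=smusnub, tokodre/, tokodre/ki/}


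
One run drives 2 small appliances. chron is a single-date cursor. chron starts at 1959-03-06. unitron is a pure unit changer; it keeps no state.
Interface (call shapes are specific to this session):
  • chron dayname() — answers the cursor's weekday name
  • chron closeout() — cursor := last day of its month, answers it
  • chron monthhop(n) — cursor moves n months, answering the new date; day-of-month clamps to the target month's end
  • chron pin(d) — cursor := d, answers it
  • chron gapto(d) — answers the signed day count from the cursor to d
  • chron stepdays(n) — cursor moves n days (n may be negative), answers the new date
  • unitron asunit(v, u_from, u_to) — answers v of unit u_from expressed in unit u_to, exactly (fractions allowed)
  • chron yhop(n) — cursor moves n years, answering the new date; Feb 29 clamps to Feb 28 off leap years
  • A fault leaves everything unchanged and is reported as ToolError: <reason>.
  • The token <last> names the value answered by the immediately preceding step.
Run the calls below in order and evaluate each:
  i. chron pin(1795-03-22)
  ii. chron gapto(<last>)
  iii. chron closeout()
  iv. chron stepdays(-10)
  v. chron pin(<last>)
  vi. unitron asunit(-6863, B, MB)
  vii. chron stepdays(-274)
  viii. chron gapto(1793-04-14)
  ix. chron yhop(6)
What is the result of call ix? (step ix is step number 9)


Answer: 1800-06-20

Derivation:
>> chron pin(d→1795-03-22)
<< 1795-03-22
>> chron gapto(d→<last>)
<< 0
>> chron closeout()
<< 1795-03-31
>> chron stepdays(n→-10)
<< 1795-03-21
>> chron pin(d→<last>)
<< 1795-03-21
>> unitron asunit(v→-6863, u_from→B, u_to→MB)
<< -6863/1000000
>> chron stepdays(n→-274)
<< 1794-06-20
>> chron gapto(d→1793-04-14)
<< -432
>> chron yhop(n→6)
<< 1800-06-20


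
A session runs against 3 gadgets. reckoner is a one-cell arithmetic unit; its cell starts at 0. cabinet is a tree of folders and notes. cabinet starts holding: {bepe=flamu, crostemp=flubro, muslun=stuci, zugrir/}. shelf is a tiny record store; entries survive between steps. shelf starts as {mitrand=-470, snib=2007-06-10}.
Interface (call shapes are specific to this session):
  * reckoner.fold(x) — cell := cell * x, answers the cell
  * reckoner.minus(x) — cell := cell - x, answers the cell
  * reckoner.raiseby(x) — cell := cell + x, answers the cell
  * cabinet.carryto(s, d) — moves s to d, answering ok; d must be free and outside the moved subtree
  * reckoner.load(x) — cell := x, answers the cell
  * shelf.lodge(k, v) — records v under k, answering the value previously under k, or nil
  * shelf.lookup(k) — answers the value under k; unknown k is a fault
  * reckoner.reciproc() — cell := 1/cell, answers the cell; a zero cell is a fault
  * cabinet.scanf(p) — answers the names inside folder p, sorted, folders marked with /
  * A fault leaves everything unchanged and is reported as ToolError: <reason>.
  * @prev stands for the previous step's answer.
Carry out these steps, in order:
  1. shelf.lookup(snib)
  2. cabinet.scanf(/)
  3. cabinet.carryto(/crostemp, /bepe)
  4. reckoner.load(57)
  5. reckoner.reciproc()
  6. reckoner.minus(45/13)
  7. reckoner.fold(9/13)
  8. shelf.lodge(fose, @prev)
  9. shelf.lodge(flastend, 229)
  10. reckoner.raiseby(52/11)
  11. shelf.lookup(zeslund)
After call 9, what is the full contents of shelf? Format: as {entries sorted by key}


Answer: {flastend=229, fose=-7656/3211, mitrand=-470, snib=2007-06-10}

Derivation:
I call shelf.lookup on snib, and see 2007-06-10.
Calling cabinet.scanf on /: [bepe, crostemp, muslun, zugrir/].
I try cabinet.carryto on /crostemp, /bepe, and get ToolError: exists.
Next I call reckoner.load on 57, and observe 57.
Next I call reckoner.reciproc(), — result: 1/57.
Then reckoner.minus on 45/13, and observe -2552/741.
Using reckoner.fold on 9/13, — result: -7656/3211.
I use shelf.lodge on fose, @prev, yielding nil.
Now I run shelf.lodge on flastend, 229, giving nil.
Calling reckoner.raiseby on 52/11, yielding 82756/35321.
I call shelf.lookup on zeslund, and see ToolError: no such key zeslund.


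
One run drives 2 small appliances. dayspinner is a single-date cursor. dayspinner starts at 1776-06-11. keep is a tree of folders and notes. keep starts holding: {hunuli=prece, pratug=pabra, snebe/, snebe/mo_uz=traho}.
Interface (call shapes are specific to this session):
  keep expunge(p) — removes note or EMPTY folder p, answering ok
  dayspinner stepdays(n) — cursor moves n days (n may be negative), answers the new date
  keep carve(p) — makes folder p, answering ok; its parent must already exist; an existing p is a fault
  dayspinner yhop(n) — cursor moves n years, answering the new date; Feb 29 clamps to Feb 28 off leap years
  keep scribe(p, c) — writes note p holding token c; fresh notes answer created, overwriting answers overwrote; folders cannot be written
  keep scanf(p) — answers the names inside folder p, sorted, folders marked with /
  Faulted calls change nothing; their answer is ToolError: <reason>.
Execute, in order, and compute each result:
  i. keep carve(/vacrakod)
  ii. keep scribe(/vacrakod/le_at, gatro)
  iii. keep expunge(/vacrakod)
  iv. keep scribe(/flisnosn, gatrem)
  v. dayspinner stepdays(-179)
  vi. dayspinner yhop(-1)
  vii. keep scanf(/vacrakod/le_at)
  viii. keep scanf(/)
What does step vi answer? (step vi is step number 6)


Answer: 1774-12-15

Derivation:
CALL keep carve[p: /vacrakod]
RET  ok
CALL keep scribe[p: /vacrakod/le_at; c: gatro]
RET  created
CALL keep expunge[p: /vacrakod]
RET  ToolError: not empty
CALL keep scribe[p: /flisnosn; c: gatrem]
RET  created
CALL dayspinner stepdays[n: -179]
RET  1775-12-15
CALL dayspinner yhop[n: -1]
RET  1774-12-15
CALL keep scanf[p: /vacrakod/le_at]
RET  ToolError: not a directory
CALL keep scanf[p: /]
RET  [flisnosn, hunuli, pratug, snebe/, vacrakod/]


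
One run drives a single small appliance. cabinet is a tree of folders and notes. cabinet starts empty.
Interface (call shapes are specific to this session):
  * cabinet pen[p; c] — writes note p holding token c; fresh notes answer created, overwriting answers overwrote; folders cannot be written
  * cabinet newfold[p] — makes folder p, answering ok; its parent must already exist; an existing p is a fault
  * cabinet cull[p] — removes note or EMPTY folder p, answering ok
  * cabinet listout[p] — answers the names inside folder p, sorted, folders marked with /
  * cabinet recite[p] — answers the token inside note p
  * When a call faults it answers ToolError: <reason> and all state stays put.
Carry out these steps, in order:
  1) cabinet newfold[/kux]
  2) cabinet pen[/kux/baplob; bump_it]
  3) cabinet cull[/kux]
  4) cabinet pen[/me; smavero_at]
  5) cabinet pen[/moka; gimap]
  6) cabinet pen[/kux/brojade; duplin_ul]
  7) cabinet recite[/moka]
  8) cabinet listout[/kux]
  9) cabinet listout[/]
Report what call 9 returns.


Answer: [kux/, me, moka]

Derivation:
>>> cabinet newfold /kux
  ok
>>> cabinet pen /kux/baplob bump_it
  created
>>> cabinet cull /kux
  ToolError: not empty
>>> cabinet pen /me smavero_at
  created
>>> cabinet pen /moka gimap
  created
>>> cabinet pen /kux/brojade duplin_ul
  created
>>> cabinet recite /moka
  gimap
>>> cabinet listout /kux
  [baplob, brojade]
>>> cabinet listout /
  [kux/, me, moka]


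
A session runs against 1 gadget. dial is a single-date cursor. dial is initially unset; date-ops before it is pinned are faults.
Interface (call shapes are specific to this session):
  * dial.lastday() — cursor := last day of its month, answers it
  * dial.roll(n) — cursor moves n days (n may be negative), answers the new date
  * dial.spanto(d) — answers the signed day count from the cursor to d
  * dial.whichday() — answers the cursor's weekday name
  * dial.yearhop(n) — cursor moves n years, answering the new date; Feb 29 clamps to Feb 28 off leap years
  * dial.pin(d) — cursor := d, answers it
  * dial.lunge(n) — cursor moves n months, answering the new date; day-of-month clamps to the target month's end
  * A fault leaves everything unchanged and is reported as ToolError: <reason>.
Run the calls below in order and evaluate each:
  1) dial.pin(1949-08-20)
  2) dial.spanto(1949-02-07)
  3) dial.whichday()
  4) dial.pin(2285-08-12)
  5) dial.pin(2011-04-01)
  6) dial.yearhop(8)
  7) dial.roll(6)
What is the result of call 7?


Answer: 2019-04-07

Derivation:
-- dial.pin(1949-08-20) == 1949-08-20
-- dial.spanto(1949-02-07) == -194
-- dial.whichday() == Saturday
-- dial.pin(2285-08-12) == 2285-08-12
-- dial.pin(2011-04-01) == 2011-04-01
-- dial.yearhop(8) == 2019-04-01
-- dial.roll(6) == 2019-04-07


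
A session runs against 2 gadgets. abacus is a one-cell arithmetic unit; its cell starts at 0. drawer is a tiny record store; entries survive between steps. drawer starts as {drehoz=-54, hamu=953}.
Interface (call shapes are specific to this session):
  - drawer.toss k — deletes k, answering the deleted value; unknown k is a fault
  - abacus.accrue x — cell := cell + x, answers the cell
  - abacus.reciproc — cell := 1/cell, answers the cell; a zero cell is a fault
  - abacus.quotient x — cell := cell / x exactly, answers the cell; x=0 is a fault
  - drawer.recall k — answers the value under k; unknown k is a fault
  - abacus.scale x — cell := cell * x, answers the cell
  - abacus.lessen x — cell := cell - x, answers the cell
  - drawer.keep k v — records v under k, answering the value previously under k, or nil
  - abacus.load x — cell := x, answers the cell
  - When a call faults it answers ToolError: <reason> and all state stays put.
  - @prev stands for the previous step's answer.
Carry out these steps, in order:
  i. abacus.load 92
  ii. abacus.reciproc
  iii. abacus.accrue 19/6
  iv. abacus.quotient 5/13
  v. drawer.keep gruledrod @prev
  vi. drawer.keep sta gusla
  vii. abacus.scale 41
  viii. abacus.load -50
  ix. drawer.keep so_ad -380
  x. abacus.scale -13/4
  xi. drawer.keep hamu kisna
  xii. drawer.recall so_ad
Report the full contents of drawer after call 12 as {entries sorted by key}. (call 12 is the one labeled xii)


Act: load[x='92']
Obs: 92
Act: reciproc[]
Obs: 1/92
Act: accrue[x='19/6']
Obs: 877/276
Act: quotient[x='5/13']
Obs: 11401/1380
Act: keep[k='gruledrod'; v='@prev']
Obs: nil
Act: keep[k='sta'; v='gusla']
Obs: nil
Act: scale[x='41']
Obs: 467441/1380
Act: load[x='-50']
Obs: -50
Act: keep[k='so_ad'; v='-380']
Obs: nil
Act: scale[x='-13/4']
Obs: 325/2
Act: keep[k='hamu'; v='kisna']
Obs: 953
Act: recall[k='so_ad']
Obs: -380

Answer: {drehoz=-54, gruledrod=11401/1380, hamu=kisna, so_ad=-380, sta=gusla}


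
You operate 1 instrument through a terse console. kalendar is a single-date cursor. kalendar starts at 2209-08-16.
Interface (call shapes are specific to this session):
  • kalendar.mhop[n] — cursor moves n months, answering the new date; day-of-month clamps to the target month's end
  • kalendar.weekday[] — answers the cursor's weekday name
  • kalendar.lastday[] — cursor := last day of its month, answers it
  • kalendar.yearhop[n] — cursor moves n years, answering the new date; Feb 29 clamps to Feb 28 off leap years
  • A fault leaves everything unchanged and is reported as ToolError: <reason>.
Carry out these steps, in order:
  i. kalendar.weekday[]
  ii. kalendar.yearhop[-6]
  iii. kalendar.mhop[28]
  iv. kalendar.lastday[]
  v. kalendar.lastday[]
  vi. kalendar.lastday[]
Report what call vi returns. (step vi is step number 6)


Answer: 2205-12-31

Derivation:
Next I call weekday: Wednesday.
Invoking yearhop using n→-6, and see 2203-08-16.
Next I call mhop using n→28, and observe 2205-12-16.
Invoking lastday, yielding 2205-12-31.
I use lastday(), giving 2205-12-31.
I try lastday(), which returns 2205-12-31.


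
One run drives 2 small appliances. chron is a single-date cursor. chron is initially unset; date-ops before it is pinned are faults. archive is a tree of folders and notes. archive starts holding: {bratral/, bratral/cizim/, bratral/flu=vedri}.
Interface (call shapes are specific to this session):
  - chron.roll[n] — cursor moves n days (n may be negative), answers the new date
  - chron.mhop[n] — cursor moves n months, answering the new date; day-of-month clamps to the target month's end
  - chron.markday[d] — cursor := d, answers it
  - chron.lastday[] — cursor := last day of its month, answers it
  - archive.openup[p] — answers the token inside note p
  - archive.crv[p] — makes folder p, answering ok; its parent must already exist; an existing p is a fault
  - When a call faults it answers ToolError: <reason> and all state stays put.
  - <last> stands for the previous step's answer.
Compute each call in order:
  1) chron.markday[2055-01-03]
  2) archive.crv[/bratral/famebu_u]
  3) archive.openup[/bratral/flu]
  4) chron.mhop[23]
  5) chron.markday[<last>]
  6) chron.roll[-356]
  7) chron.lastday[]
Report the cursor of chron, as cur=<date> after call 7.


>> chron.markday(d='2055-01-03')
<< 2055-01-03
>> archive.crv(p='/bratral/famebu_u')
<< ok
>> archive.openup(p='/bratral/flu')
<< vedri
>> chron.mhop(n='23')
<< 2056-12-03
>> chron.markday(d='<last>')
<< 2056-12-03
>> chron.roll(n='-356')
<< 2055-12-13
>> chron.lastday()
<< 2055-12-31

Answer: cur=2055-12-31


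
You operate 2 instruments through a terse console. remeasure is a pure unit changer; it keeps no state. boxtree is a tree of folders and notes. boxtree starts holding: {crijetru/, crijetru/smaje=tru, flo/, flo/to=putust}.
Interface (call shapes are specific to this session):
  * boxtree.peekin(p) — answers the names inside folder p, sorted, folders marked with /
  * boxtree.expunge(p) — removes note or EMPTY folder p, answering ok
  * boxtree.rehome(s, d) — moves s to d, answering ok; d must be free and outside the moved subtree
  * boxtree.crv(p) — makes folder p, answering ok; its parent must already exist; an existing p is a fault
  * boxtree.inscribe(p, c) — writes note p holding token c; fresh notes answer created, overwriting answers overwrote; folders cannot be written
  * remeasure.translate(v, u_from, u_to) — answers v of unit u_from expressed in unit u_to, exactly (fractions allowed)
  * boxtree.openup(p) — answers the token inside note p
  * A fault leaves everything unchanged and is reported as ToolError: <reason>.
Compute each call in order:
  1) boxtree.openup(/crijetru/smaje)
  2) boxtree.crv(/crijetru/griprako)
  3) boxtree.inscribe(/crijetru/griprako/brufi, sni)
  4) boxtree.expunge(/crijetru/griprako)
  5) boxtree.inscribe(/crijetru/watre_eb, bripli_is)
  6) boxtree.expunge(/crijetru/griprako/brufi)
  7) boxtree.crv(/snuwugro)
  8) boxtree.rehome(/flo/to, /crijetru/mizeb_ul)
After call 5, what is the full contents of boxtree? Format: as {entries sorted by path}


Answer: {crijetru/, crijetru/griprako/, crijetru/griprako/brufi=sni, crijetru/smaje=tru, crijetru/watre_eb=bripli_is, flo/, flo/to=putust}

Derivation:
# 1. openup(p='/crijetru/smaje') == tru
# 2. crv(p='/crijetru/griprako') == ok
# 3. inscribe(p='/crijetru/griprako/brufi', c='sni') == created
# 4. expunge(p='/crijetru/griprako') == ToolError: not empty
# 5. inscribe(p='/crijetru/watre_eb', c='bripli_is') == created
# 6. expunge(p='/crijetru/griprako/brufi') == ok
# 7. crv(p='/snuwugro') == ok
# 8. rehome(s='/flo/to', d='/crijetru/mizeb_ul') == ok


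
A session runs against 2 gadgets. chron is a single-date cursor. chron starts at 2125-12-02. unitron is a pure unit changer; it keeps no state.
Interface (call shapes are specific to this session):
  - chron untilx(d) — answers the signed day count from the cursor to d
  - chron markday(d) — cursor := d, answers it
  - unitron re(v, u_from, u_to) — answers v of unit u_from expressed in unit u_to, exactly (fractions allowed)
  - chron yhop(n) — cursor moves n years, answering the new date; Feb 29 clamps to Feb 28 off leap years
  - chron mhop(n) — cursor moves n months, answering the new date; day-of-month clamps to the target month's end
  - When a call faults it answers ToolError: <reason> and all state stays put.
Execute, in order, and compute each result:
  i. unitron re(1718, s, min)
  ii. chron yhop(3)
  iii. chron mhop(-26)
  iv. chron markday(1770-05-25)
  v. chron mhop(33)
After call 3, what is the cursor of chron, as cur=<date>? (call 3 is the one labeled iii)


-- unitron re(v→1718, u_from→s, u_to→min) -> 859/30
-- chron yhop(n→3) -> 2128-12-02
-- chron mhop(n→-26) -> 2126-10-02
-- chron markday(d→1770-05-25) -> 1770-05-25
-- chron mhop(n→33) -> 1773-02-25

Answer: cur=2126-10-02


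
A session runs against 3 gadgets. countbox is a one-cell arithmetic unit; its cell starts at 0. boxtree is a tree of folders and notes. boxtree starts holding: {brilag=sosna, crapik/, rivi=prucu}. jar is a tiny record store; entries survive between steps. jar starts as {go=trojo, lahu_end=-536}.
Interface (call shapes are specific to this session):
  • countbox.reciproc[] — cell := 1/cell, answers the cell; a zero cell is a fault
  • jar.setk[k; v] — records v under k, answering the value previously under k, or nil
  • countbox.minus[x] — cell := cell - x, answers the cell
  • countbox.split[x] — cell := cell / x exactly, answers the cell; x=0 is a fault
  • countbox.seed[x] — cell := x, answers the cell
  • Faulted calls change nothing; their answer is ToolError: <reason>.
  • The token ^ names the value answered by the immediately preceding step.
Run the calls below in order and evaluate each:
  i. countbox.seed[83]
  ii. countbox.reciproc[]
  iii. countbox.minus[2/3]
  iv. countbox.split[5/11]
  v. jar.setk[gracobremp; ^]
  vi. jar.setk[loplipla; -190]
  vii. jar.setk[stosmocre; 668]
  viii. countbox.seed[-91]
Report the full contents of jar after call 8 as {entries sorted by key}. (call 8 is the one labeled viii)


Answer: {go=trojo, gracobremp=-1793/1245, lahu_end=-536, loplipla=-190, stosmocre=668}

Derivation:
I call countbox.seed with x=83, yielding 83.
Now I run countbox.reciproc(), → 1/83.
Calling countbox.minus with x=2/3, which returns -163/249.
I run countbox.split with x=5/11: -1793/1245.
I try jar.setk with k=gracobremp, v=^, and observe nil.
Calling jar.setk with k=loplipla, v=-190, and get nil.
Next I call jar.setk with k=stosmocre, v=668, which returns nil.
Now I run countbox.seed with x=-91, and see -91.


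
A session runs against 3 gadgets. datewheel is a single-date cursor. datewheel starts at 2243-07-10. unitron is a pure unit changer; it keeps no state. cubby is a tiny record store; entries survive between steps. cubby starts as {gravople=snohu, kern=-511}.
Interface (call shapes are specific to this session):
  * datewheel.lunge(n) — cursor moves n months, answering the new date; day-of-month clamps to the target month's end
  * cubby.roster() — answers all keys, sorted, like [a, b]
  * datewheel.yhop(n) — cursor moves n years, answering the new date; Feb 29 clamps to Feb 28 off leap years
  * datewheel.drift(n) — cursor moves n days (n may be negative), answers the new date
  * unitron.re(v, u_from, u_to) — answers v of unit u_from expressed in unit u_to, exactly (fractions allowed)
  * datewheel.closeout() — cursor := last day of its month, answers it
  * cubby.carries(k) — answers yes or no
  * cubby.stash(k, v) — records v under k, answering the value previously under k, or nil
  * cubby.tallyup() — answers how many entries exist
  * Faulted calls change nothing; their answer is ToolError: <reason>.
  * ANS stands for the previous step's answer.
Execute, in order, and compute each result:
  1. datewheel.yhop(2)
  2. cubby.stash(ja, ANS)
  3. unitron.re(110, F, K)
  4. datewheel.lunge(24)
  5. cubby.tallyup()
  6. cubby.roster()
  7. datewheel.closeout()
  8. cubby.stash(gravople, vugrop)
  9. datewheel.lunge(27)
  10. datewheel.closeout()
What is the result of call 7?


! datewheel.yhop(n='2') : 2245-07-10
! cubby.stash(k='ja', v='ANS') : nil
! unitron.re(v='110', u_from='F', u_to='K') : 18989/60
! datewheel.lunge(n='24') : 2247-07-10
! cubby.tallyup() : 3
! cubby.roster() : [gravople, ja, kern]
! datewheel.closeout() : 2247-07-31
! cubby.stash(k='gravople', v='vugrop') : snohu
! datewheel.lunge(n='27') : 2249-10-31
! datewheel.closeout() : 2249-10-31

Answer: 2247-07-31


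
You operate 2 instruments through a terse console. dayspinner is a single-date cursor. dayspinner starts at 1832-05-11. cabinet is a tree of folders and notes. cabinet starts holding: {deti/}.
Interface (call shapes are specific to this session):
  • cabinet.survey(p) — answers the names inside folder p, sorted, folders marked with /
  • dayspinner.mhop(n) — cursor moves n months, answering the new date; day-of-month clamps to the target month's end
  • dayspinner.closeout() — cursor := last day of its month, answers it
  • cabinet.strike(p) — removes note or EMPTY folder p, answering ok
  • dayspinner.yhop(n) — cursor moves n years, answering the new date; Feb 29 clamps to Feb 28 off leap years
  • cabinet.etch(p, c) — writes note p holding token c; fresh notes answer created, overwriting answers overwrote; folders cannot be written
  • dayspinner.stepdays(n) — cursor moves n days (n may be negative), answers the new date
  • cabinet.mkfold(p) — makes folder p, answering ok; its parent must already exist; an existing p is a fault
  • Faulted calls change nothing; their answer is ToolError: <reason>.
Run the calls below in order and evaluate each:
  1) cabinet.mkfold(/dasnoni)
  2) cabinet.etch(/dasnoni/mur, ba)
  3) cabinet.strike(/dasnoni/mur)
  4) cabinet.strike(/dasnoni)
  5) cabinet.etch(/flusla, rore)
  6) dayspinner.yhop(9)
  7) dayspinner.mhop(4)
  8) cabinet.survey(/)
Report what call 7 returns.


Answer: 1841-09-11

Derivation:
[in] mkfold p=/dasnoni
[out] ok
[in] etch p=/dasnoni/mur c=ba
[out] created
[in] strike p=/dasnoni/mur
[out] ok
[in] strike p=/dasnoni
[out] ok
[in] etch p=/flusla c=rore
[out] created
[in] yhop n=9
[out] 1841-05-11
[in] mhop n=4
[out] 1841-09-11
[in] survey p=/
[out] [deti/, flusla]


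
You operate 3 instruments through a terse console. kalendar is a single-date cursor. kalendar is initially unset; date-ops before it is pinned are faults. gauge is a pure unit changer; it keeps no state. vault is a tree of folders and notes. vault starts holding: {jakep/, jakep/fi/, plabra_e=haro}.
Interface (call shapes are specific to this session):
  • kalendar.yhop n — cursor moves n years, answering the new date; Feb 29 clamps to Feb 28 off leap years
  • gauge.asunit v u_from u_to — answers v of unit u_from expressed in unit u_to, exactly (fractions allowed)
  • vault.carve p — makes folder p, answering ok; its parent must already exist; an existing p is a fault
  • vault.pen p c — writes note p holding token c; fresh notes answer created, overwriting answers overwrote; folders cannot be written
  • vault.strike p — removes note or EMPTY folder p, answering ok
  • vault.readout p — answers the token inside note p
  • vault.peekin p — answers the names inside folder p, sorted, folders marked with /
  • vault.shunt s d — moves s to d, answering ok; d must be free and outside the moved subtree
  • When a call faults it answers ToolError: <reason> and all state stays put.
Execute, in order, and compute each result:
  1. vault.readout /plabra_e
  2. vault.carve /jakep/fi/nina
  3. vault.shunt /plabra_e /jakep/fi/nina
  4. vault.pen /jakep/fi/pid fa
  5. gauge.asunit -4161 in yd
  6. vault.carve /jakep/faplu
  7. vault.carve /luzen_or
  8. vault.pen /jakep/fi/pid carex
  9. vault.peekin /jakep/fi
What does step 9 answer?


~$ vault.readout p=/plabra_e
[out] haro
~$ vault.carve p=/jakep/fi/nina
[out] ok
~$ vault.shunt s=/plabra_e d=/jakep/fi/nina
[out] ToolError: exists
~$ vault.pen p=/jakep/fi/pid c=fa
[out] created
~$ gauge.asunit v=-4161 u_from=in u_to=yd
[out] -1387/12
~$ vault.carve p=/jakep/faplu
[out] ok
~$ vault.carve p=/luzen_or
[out] ok
~$ vault.pen p=/jakep/fi/pid c=carex
[out] overwrote
~$ vault.peekin p=/jakep/fi
[out] [nina/, pid]

Answer: [nina/, pid]


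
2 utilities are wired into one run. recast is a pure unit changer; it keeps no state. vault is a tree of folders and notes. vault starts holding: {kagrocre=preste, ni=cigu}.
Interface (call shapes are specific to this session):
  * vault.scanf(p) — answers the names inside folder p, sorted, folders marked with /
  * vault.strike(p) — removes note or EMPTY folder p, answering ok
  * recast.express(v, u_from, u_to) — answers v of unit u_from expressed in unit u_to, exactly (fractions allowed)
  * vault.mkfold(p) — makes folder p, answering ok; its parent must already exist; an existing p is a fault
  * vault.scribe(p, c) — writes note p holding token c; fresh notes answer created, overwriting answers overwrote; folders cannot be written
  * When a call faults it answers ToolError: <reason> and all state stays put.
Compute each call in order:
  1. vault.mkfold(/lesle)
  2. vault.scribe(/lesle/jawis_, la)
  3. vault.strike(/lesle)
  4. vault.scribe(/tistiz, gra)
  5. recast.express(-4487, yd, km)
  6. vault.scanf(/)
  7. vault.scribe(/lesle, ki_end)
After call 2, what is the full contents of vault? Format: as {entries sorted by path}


! mkfold(p→/lesle) => ok
! scribe(p→/lesle/jawis_, c→la) => created
! strike(p→/lesle) => ToolError: not empty
! scribe(p→/tistiz, c→gra) => created
! express(v→-4487, u_from→yd, u_to→km) => -5128641/1250000
! scanf(p→/) => [kagrocre, lesle/, ni, tistiz]
! scribe(p→/lesle, c→ki_end) => ToolError: is a directory

Answer: {kagrocre=preste, lesle/, lesle/jawis_=la, ni=cigu}


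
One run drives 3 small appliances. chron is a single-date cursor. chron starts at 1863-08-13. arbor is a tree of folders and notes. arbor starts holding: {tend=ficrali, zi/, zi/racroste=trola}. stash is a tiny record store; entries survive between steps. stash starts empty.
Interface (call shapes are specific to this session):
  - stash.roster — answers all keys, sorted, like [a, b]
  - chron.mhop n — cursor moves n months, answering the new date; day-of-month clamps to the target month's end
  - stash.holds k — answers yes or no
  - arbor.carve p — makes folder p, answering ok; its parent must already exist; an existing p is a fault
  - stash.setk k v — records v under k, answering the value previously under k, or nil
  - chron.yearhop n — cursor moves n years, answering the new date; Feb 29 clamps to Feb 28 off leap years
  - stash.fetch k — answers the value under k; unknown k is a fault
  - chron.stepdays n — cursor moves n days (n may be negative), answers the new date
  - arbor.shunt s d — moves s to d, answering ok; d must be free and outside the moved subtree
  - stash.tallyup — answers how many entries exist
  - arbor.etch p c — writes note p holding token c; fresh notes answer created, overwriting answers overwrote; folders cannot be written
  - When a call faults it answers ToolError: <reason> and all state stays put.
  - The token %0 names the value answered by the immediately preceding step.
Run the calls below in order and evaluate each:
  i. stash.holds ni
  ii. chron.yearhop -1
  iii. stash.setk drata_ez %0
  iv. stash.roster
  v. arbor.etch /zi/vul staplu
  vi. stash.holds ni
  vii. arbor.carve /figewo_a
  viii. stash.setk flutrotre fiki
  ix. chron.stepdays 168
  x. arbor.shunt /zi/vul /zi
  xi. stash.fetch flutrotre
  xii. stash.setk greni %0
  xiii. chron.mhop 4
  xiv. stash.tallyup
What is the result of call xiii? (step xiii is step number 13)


·→ holds(ni)
·← no
·→ yearhop(-1)
·← 1862-08-13
·→ setk(drata_ez, %0)
·← nil
·→ roster()
·← [drata_ez]
·→ etch(/zi/vul, staplu)
·← created
·→ holds(ni)
·← no
·→ carve(/figewo_a)
·← ok
·→ setk(flutrotre, fiki)
·← nil
·→ stepdays(168)
·← 1863-01-28
·→ shunt(/zi/vul, /zi)
·← ToolError: exists
·→ fetch(flutrotre)
·← fiki
·→ setk(greni, %0)
·← nil
·→ mhop(4)
·← 1863-05-28
·→ tallyup()
·← 3

Answer: 1863-05-28


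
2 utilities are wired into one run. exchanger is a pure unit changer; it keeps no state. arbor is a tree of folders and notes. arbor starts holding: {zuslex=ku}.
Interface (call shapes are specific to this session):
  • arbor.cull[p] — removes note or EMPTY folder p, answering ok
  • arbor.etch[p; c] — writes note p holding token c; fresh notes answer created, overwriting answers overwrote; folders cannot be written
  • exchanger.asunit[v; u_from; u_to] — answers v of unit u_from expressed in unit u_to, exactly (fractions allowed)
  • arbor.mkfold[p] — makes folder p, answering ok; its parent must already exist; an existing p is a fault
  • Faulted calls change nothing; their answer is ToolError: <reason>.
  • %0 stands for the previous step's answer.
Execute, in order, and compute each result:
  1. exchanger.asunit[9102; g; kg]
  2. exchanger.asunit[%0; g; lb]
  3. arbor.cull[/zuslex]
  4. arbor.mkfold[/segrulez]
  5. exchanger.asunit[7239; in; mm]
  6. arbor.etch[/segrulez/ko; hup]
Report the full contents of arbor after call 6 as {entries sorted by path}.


Answer: {segrulez/, segrulez/ko=hup}

Derivation:
Calling exchanger.asunit(9102, g, kg): 4551/500.
I use exchanger.asunit(%0, g, lb), and observe 910200/45359237.
I use arbor.cull(/zuslex), giving ok.
Then arbor.mkfold(/segrulez), yielding ok.
I run exchanger.asunit(7239, in, mm), yielding 919353/5.
Invoking arbor.etch(/segrulez/ko, hup): created.


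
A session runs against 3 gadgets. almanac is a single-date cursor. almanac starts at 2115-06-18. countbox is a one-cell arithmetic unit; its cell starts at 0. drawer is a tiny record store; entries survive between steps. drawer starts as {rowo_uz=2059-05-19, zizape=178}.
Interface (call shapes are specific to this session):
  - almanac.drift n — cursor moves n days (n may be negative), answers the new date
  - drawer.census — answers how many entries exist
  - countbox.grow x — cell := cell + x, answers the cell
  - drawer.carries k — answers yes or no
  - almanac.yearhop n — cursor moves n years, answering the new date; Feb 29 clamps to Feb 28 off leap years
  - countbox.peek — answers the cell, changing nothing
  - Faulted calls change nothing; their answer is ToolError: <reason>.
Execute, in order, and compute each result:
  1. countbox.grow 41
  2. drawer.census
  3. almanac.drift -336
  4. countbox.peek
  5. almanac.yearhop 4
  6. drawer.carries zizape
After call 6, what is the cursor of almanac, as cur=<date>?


Answer: cur=2118-07-17

Derivation:
Step: grow[x=41]
Result: 41
Step: census[]
Result: 2
Step: drift[n=-336]
Result: 2114-07-17
Step: peek[]
Result: 41
Step: yearhop[n=4]
Result: 2118-07-17
Step: carries[k=zizape]
Result: yes
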